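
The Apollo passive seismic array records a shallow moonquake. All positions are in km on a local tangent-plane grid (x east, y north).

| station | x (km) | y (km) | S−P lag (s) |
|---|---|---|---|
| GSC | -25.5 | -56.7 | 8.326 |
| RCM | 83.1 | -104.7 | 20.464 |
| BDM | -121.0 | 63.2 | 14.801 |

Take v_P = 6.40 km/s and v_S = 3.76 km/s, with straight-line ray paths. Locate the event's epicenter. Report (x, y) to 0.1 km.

x ≈ -100.2 km, y ≈ -70.1 km

Distance from S−P lag: d = Δt · v_P v_S / (v_P − v_S) = Δt · (6.40·3.76)/(6.40−3.76) ≈ 9.1152·Δt.
So d_GSC = 75.89, d_RCM = 186.53, d_BDM = 134.91 km.
Circle about each station: (x + 25.5)² + (y + 56.7)² = 75.89²; (x − 83.1)² + (y + 104.7)² = 186.53²; (x + 121.0)² + (y − 63.2)² = 134.91².
Subtracting pairs of circle equations eliminates x²+y² and gives linear equations (the radical axes):
217.2 x − 96.0 y = -15031.59
-191.0 x + 239.8 y = 2328.68
Solving the 2×2 system: x ≈ -100.2, y ≈ -70.1 km.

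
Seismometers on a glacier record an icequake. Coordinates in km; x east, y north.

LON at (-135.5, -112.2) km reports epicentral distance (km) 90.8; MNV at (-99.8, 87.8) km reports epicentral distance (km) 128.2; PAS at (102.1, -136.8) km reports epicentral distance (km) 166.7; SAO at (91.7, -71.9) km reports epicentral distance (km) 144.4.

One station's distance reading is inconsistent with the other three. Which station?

Solve using three stations at a time. Using LON, PAS, SAO (subtract circle equations pairwise → linear system) gives (x, y) ≈ (-52.7, -74.9).
Distances from that point to each station vs reported:
  LON: calculated 90.8 vs reported 90.8 → residual 0.0 km
  MNV: calculated 169.4 vs reported 128.2 → residual 41.2 km
  PAS: calculated 166.7 vs reported 166.7 → residual 0.0 km
  SAO: calculated 144.4 vs reported 144.4 → residual 0.0 km
LON, PAS, SAO are mutually consistent (residuals ≈ 0); MNV is off by 41.2 km.

MNV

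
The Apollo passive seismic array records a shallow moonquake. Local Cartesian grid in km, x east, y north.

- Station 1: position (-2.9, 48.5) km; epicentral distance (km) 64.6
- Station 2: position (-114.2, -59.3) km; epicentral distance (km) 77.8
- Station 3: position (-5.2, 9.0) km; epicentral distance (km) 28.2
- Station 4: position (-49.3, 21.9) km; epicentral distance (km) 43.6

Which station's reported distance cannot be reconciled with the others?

Station 2

Solve using three stations at a time. Using Station 1, Station 3, Station 4 (subtract circle equations pairwise → linear system) gives (x, y) ≈ (-23.0, -12.9).
Distances from that point to each station vs reported:
  Station 1: calculated 64.6 vs reported 64.6 → residual 0.0 km
  Station 2: calculated 102.3 vs reported 77.8 → residual 24.5 km
  Station 3: calculated 28.2 vs reported 28.2 → residual 0.0 km
  Station 4: calculated 43.6 vs reported 43.6 → residual 0.0 km
Station 1, Station 3, Station 4 are mutually consistent (residuals ≈ 0); Station 2 is off by 24.5 km.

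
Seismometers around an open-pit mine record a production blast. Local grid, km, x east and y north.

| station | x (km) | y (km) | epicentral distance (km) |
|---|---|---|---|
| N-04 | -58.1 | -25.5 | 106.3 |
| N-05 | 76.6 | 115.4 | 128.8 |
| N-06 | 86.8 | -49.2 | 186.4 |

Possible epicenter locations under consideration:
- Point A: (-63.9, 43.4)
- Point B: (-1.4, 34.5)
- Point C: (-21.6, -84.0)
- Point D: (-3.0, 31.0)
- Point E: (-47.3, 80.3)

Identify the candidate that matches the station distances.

For each candidate, compare |candidate − station| to the reported distance:
Point A: residuals N-04 37.2, N-05 29.1, N-06 9.5 → max 37.2 km
Point B: residuals N-04 23.7, N-05 16.4, N-06 64.8 → max 64.8 km
Point C: residuals N-04 37.3, N-05 93.5, N-06 72.6 → max 93.5 km
Point D: residuals N-04 27.4, N-05 12.8, N-06 66.0 → max 66.0 km
Point E: residuals N-04 0.0, N-05 0.0, N-06 0.0 → max 0.0 km
Only Point E has all residuals ≈ 0.

Point E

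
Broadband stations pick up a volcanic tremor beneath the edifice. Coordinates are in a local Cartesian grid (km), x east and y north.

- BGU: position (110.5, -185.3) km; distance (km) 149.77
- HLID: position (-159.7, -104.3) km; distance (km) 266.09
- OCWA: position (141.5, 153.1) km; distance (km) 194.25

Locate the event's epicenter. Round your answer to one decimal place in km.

x ≈ 97.5 km, y ≈ -36.1 km

Circle about each station: (x − 110.5)² + (y + 185.3)² = 149.77²; (x + 159.7)² + (y + 104.3)² = 266.09²; (x − 141.5)² + (y − 153.1)² = 194.25².
Subtracting the BGU equation from the HLID and OCWA equations removes the quadratic terms:
-540.4 x + 162.0 y = -58536.60
62.0 x + 676.8 y = -18386.49
Solving the 2×2 system: x ≈ 97.5, y ≈ -36.1 km.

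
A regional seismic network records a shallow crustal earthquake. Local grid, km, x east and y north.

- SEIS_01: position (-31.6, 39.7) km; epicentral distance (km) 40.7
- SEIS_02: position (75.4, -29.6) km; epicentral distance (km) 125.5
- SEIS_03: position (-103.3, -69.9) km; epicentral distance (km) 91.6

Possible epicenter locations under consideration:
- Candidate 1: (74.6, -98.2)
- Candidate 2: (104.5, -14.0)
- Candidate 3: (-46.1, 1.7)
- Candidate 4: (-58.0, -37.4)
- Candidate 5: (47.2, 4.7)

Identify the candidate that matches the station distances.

For each candidate, compare |candidate − station| to the reported distance:
Candidate 1: residuals SEIS_01 133.4, SEIS_02 56.9, SEIS_03 88.5 → max 133.4 km
Candidate 2: residuals SEIS_01 105.6, SEIS_02 92.5, SEIS_03 123.6 → max 123.6 km
Candidate 3: residuals SEIS_01 0.0, SEIS_02 0.0, SEIS_03 0.0 → max 0.0 km
Candidate 4: residuals SEIS_01 40.8, SEIS_02 8.1, SEIS_03 35.8 → max 40.8 km
Candidate 5: residuals SEIS_01 45.5, SEIS_02 81.1, SEIS_03 76.4 → max 81.1 km
Only Candidate 3 has all residuals ≈ 0.

Candidate 3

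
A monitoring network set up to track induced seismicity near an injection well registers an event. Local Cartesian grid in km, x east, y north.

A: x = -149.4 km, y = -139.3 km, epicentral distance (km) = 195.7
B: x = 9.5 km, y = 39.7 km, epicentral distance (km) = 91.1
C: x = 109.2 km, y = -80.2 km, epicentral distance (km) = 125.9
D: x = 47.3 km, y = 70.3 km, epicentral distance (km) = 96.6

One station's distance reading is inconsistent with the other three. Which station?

B

Solve using three stations at a time. Using A, C, D (subtract circle equations pairwise → linear system) gives (x, y) ≈ (1.6, -14.8).
Distances from that point to each station vs reported:
  A: calculated 195.7 vs reported 195.7 → residual 0.0 km
  B: calculated 55.1 vs reported 91.1 → residual 36.0 km
  C: calculated 125.9 vs reported 125.9 → residual 0.0 km
  D: calculated 96.6 vs reported 96.6 → residual 0.0 km
A, C, D are mutually consistent (residuals ≈ 0); B is off by 36.0 km.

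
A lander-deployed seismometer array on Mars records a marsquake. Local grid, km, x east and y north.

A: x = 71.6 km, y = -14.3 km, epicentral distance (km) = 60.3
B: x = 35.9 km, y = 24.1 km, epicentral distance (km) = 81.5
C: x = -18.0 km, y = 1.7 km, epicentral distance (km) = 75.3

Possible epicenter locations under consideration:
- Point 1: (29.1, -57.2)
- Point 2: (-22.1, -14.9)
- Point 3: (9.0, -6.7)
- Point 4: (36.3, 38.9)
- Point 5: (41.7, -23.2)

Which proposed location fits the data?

For each candidate, compare |candidate − station| to the reported distance:
Point 1: residuals A 0.1, B 0.1, C 0.1 → max 0.1 km
Point 2: residuals A 33.4, B 11.6, C 58.2 → max 58.2 km
Point 3: residuals A 2.8, B 40.6, C 47.0 → max 47.0 km
Point 4: residuals A 3.5, B 66.7, C 9.5 → max 66.7 km
Point 5: residuals A 29.1, B 33.8, C 10.6 → max 33.8 km
Only Point 1 has all residuals ≈ 0.

Point 1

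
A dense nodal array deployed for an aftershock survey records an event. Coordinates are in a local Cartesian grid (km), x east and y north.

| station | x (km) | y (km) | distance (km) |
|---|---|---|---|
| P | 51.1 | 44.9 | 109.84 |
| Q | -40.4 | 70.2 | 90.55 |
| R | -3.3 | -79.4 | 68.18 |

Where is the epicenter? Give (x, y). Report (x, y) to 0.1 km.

(-37.3, -20.3)

Circle about each station: (x − 51.1)² + (y − 44.9)² = 109.84²; (x + 40.4)² + (y − 70.2)² = 90.55²; (x + 3.3)² + (y + 79.4)² = 68.18².
Subtracting the P equation from the Q and R equations removes the quadratic terms:
-183.0 x + 50.6 y = 5798.50
-108.8 x − 248.6 y = 9104.34
Solving the 2×2 system: x ≈ -37.3, y ≈ -20.3 km.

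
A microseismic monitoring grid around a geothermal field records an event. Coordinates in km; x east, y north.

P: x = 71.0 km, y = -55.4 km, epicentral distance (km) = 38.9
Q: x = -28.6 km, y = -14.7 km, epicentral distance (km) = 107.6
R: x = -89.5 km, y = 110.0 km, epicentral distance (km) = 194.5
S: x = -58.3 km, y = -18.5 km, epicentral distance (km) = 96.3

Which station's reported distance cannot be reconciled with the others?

Q

Solve using three stations at a time. Using P, R, S (subtract circle equations pairwise → linear system) gives (x, y) ≈ (35.9, -38.7).
Distances from that point to each station vs reported:
  P: calculated 38.9 vs reported 38.9 → residual 0.0 km
  Q: calculated 68.8 vs reported 107.6 → residual 38.8 km
  R: calculated 194.5 vs reported 194.5 → residual 0.0 km
  S: calculated 96.3 vs reported 96.3 → residual 0.0 km
P, R, S are mutually consistent (residuals ≈ 0); Q is off by 38.8 km.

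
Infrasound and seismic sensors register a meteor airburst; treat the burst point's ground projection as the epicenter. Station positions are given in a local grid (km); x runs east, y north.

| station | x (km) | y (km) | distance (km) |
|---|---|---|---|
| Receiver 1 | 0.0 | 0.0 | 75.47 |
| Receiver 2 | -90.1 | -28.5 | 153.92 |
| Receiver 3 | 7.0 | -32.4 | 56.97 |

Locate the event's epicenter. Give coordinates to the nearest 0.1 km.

63.3 km east, -41.1 km north

Circle about each station: x² + y² = 75.47²; (x + 90.1)² + (y + 28.5)² = 153.92²; (x − 7.0)² + (y + 32.4)² = 56.97².
Subtracting the Receiver 1 equation from the Receiver 2 and Receiver 3 equations removes the quadratic terms:
-180.2 x − 57.0 y = -9065.39
14.0 x − 64.8 y = 3548.90
Solving the 2×2 system: x ≈ 63.3, y ≈ -41.1 km.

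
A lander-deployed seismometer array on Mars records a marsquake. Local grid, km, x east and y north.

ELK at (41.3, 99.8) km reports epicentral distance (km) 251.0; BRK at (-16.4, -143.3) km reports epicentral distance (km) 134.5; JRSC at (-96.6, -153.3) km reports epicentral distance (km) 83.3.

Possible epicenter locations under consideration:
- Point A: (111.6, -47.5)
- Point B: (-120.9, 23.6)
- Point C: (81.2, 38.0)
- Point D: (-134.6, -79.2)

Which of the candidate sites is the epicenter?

Point D

For each candidate, compare |candidate − station| to the reported distance:
Point A: residuals ELK 87.8, BRK 25.4, JRSC 150.2 → max 150.2 km
Point B: residuals ELK 71.8, BRK 62.4, JRSC 95.3 → max 95.3 km
Point C: residuals ELK 177.4, BRK 71.4, JRSC 177.9 → max 177.9 km
Point D: residuals ELK 0.0, BRK 0.0, JRSC 0.0 → max 0.0 km
Only Point D has all residuals ≈ 0.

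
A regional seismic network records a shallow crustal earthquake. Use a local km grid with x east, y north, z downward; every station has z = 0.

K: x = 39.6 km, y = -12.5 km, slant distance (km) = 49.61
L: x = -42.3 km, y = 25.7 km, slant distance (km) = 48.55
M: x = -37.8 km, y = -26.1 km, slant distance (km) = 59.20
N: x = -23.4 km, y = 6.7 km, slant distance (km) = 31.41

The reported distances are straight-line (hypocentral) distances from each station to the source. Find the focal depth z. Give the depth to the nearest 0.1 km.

Each station gives a sphere (x−x_i)² + (y−y_i)² + z² = d_i² (stations at z=0).
Subtracting the K sphere from L and M: z² cancels, leaving linear equations in x and y:
-163.8 x + 76.4 y = 829.42
-154.8 x − 27.2 y = -657.85
Solving: x ≈ 1.701, y ≈ 14.504 km (keep extra digits for the depth step; rounded: 1.7, 14.5).
Then from the K sphere: z² = 49.61² − (x − 39.6)² − (y + 12.5)² with x = 1.701, y = 14.504, so z ≈ 17.193 ≈ 17.2 km.

z ≈ 17.2 km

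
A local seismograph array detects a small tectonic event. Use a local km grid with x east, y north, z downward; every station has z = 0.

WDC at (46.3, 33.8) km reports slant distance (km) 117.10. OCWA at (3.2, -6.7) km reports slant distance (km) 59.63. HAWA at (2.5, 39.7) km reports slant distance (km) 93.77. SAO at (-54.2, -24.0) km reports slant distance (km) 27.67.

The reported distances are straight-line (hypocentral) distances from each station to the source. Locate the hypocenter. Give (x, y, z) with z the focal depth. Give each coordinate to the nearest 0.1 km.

Each station gives a sphere (x−x_i)² + (y−y_i)² + z² = d_i² (stations at z=0).
Subtracting the WDC sphere from OCWA and HAWA: z² cancels, leaving linear equations in x and y:
-86.2 x − 81.0 y = 6925.67
-87.6 x + 11.8 y = 3215.81
Solving: x ≈ -42.181, y ≈ -40.613 km (keep extra digits for the depth step; rounded: -42.2, -40.6).
Then from the WDC sphere: z² = 117.10² − (x − 46.3)² − (y − 33.8)² with x = -42.181, y = -40.613, so z ≈ 18.607 ≈ 18.6 km.
Check against SAO (with the unrounded solution): distance 27.69 ≈ 27.67 km. ✓

(-42.2, -40.6, 18.6)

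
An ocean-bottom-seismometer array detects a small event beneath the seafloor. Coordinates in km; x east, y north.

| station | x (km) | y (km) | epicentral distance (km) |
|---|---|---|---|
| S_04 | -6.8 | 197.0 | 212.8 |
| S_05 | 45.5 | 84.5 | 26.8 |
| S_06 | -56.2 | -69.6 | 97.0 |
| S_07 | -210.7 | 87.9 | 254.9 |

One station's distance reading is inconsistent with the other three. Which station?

Solve using three stations at a time. Using S_04, S_06, S_07 (subtract circle equations pairwise → linear system) gives (x, y) ≈ (23.1, -13.7).
Distances from that point to each station vs reported:
  S_04: calculated 212.8 vs reported 212.8 → residual 0.0 km
  S_05: calculated 100.7 vs reported 26.8 → residual 73.9 km
  S_06: calculated 97.0 vs reported 97.0 → residual 0.0 km
  S_07: calculated 254.9 vs reported 254.9 → residual 0.0 km
S_04, S_06, S_07 are mutually consistent (residuals ≈ 0); S_05 is off by 73.9 km.

S_05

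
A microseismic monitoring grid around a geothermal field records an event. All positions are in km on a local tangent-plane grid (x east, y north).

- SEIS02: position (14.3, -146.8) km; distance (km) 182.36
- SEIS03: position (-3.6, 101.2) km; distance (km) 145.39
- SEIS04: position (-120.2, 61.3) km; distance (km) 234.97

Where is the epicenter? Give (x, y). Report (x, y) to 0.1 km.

Circle about each station: (x − 14.3)² + (y + 146.8)² = 182.36²; (x + 3.6)² + (y − 101.2)² = 145.39²; (x + 120.2)² + (y − 61.3)² = 234.97².
Subtracting the SEIS02 equation from the SEIS03 and SEIS04 equations removes the quadratic terms:
-35.8 x + 496.0 y = 616.59
-269.0 x + 416.2 y = -25504.73
Solving the 2×2 system: x ≈ 108.9, y ≈ 9.1 km.
Check against SEIS02 (with the unrounded x, y): √((x − 14.3)²+(y + 146.8)²) = 182.36 ≈ 182.36 km. ✓

(108.9, 9.1)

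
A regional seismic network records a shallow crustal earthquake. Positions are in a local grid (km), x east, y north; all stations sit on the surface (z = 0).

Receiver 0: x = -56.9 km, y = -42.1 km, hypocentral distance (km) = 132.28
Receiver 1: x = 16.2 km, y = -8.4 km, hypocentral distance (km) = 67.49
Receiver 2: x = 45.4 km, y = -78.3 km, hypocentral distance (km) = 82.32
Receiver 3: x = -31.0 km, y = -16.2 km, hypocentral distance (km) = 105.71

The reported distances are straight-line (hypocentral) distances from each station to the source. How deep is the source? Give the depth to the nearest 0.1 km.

Each station gives a sphere (x−x_i)² + (y−y_i)² + z² = d_i² (stations at z=0).
Subtracting the Receiver 0 sphere from Receiver 1 and Receiver 2: z² cancels, leaving linear equations in x and y:
146.2 x + 67.4 y = 8266.08
204.6 x − 72.4 y = 13903.45
Solving: x ≈ 62.997, y ≈ -14.008 km (keep extra digits for the depth step; rounded: 63.0, -14.0).
Then from the Receiver 0 sphere: z² = 132.28² − (x + 56.9)² − (y + 42.1)² with x = 62.997, y = -14.008, so z ≈ 48.307 ≈ 48.3 km.
Check against Receiver 3 (with the unrounded solution): distance 105.71 ≈ 105.71 km. ✓

z ≈ 48.3 km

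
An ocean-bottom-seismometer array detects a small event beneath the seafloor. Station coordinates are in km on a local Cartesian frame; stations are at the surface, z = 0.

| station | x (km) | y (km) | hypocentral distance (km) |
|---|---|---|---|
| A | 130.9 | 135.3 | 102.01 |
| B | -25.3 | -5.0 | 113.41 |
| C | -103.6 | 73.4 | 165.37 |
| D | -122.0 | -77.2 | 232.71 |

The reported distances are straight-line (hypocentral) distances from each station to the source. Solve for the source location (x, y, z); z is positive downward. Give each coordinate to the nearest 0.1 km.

x ≈ 59.9 km, y ≈ 66.0 km, depth ≈ 23.7 km

Each station gives a sphere (x−x_i)² + (y−y_i)² + z² = d_i² (stations at z=0).
Subtracting the A sphere from B and C: z² cancels, leaving linear equations in x and y:
-312.4 x − 280.6 y = -37231.60
-469.0 x − 123.8 y = -36261.58
Solving: x ≈ 59.894, y ≈ 66.004 km (keep extra digits for the depth step; rounded: 59.9, 66.0).
Then from the A sphere: z² = 102.01² − (x − 130.9)² − (y − 135.3)² with x = 59.894, y = 66.004, so z ≈ 23.712 ≈ 23.7 km.
Check against D (with the unrounded solution): distance 232.71 ≈ 232.71 km. ✓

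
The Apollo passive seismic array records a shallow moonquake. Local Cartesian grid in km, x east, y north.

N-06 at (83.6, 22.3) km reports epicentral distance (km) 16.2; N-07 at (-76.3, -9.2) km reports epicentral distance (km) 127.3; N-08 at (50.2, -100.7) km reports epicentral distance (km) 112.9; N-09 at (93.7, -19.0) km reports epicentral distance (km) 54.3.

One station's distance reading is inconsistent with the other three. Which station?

N-06

Solve using three stations at a time. Using N-07, N-08, N-09 (subtract circle equations pairwise → linear system) gives (x, y) ≈ (49.2, 12.2).
Distances from that point to each station vs reported:
  N-06: calculated 35.8 vs reported 16.2 → residual 19.6 km
  N-07: calculated 127.3 vs reported 127.3 → residual 0.0 km
  N-08: calculated 112.9 vs reported 112.9 → residual 0.0 km
  N-09: calculated 54.4 vs reported 54.3 → residual 0.1 km
N-07, N-08, N-09 are mutually consistent (residuals ≈ 0); N-06 is off by 19.6 km.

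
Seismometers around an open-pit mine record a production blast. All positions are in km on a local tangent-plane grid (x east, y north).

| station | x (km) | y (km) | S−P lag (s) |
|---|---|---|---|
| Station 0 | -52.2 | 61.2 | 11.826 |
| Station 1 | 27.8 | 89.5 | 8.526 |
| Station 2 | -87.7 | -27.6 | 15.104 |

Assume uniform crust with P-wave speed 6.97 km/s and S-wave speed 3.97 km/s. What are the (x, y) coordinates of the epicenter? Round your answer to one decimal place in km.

(45.6, 12.9)

Distance from S−P lag: d = Δt · v_P v_S / (v_P − v_S) = Δt · (6.97·3.97)/(6.97−3.97) ≈ 9.2236·Δt.
So d_Station 0 = 109.08, d_Station 1 = 78.64, d_Station 2 = 139.31 km.
Circle about each station: (x + 52.2)² + (y − 61.2)² = 109.08²; (x − 27.8)² + (y − 89.5)² = 78.64²; (x + 87.7)² + (y + 27.6)² = 139.31².
Subtracting the Station 0 equation from the Station 1 and Station 2 equations removes the quadratic terms:
160.0 x + 56.6 y = 8027.01
-71.0 x − 177.6 y = -5526.06
Solving the 2×2 system: x ≈ 45.6, y ≈ 12.9 km.
Check against Station 0 (with the unrounded x, y): √((x + 52.2)²+(y − 61.2)²) = 109.10 ≈ 109.08 km. ✓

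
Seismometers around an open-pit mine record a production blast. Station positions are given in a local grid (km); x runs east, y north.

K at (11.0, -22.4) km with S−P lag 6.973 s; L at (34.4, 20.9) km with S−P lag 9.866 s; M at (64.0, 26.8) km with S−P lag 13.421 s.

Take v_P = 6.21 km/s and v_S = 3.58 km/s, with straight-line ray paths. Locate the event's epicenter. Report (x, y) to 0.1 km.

(-45.1, -4.3)

Distance from S−P lag: d = Δt · v_P v_S / (v_P − v_S) = Δt · (6.21·3.58)/(6.21−3.58) ≈ 8.4532·Δt.
So d_K = 58.94, d_L = 83.40, d_M = 113.45 km.
Circle about each station: (x − 11.0)² + (y + 22.4)² = 58.94²; (x − 34.4)² + (y − 20.9)² = 83.40²; (x − 64.0)² + (y − 26.8)² = 113.45².
Subtracting pairs of circle equations eliminates x²+y² and gives linear equations (the radical axes):
46.8 x + 86.6 y = -2484.23
106.0 x + 98.4 y = -5205.50
Solving the 2×2 system: x ≈ -45.1, y ≈ -4.3 km.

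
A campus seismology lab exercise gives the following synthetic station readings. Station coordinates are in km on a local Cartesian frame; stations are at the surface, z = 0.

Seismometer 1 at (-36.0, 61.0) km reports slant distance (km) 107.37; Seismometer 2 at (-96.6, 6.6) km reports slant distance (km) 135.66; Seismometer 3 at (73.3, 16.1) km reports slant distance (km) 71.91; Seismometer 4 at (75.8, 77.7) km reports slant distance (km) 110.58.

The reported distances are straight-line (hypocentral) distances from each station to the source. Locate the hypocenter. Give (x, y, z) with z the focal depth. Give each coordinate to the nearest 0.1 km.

x ≈ 28.4 km, y ≈ -8.5 km, depth ≈ 50.5 km

Each station gives a sphere (x−x_i)² + (y−y_i)² + z² = d_i² (stations at z=0).
Subtracting the Seismometer 1 sphere from Seismometer 2 and Seismometer 3: z² cancels, leaving linear equations in x and y:
-121.2 x − 108.8 y = -2517.20
218.6 x − 89.8 y = 6972.37
Solving: x ≈ 28.402, y ≈ -8.503 km (keep extra digits for the depth step; rounded: 28.4, -8.5).
Then from the Seismometer 1 sphere: z² = 107.37² − (x + 36.0)² − (y − 61.0)² with x = 28.402, y = -8.503, so z ≈ 50.498 ≈ 50.5 km.
Check against Seismometer 4 (with the unrounded solution): distance 110.58 ≈ 110.58 km. ✓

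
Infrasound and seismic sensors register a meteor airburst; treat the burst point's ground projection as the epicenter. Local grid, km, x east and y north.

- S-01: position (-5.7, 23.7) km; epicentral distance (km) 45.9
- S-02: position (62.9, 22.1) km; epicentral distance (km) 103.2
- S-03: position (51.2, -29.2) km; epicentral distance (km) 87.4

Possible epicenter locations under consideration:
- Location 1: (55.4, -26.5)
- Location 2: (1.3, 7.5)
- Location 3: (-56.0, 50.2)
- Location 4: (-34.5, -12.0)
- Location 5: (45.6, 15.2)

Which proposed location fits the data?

Location 4

For each candidate, compare |candidate − station| to the reported distance:
Location 1: residuals S-01 33.2, S-02 54.0, S-03 82.4 → max 82.4 km
Location 2: residuals S-01 28.3, S-02 39.9, S-03 25.5 → max 39.9 km
Location 3: residuals S-01 11.0, S-02 19.0, S-03 46.0 → max 46.0 km
Location 4: residuals S-01 0.0, S-02 0.0, S-03 0.0 → max 0.0 km
Location 5: residuals S-01 6.1, S-02 84.6, S-03 42.6 → max 84.6 km
Only Location 4 has all residuals ≈ 0.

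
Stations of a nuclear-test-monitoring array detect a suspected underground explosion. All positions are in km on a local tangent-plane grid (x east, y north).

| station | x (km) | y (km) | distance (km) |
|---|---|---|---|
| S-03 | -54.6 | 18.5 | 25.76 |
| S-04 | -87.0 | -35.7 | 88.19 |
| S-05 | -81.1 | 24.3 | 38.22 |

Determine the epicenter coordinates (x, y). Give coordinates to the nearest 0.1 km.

x ≈ -48.0 km, y ≈ 43.4 km

Circle about each station: (x + 54.6)² + (y − 18.5)² = 25.76²; (x + 87.0)² + (y + 35.7)² = 88.19²; (x + 81.1)² + (y − 24.3)² = 38.22².
Subtracting the S-03 equation from the S-04 and S-05 equations removes the quadratic terms:
-64.8 x − 108.4 y = -1593.82
-53.0 x + 11.6 y = 3047.10
Solving the 2×2 system: x ≈ -48.0, y ≈ 43.4 km.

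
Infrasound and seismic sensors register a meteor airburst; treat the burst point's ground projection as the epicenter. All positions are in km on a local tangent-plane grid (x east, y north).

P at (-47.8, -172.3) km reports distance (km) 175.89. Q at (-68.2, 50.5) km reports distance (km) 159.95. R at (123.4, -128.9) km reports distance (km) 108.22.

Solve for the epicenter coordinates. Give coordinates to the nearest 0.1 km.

Circle about each station: (x + 47.8)² + (y + 172.3)² = 175.89²; (x + 68.2)² + (y − 50.5)² = 159.95²; (x − 123.4)² + (y + 128.9)² = 108.22².
Subtracting the P equation from the Q and R equations removes the quadratic terms:
-40.8 x + 445.6 y = -19417.35
342.4 x + 86.8 y = 19096.36
Solving the 2×2 system: x ≈ 65.3, y ≈ -37.6 km.

(65.3, -37.6)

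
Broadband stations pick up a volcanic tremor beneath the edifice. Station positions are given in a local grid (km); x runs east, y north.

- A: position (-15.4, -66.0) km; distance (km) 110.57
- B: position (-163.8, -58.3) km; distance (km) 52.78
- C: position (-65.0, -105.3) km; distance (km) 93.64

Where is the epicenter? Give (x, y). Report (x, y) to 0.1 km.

Circle about each station: (x + 15.4)² + (y + 66.0)² = 110.57²; (x + 163.8)² + (y + 58.3)² = 52.78²; (x + 65.0)² + (y + 105.3)² = 93.64².
Subtracting pairs of circle equations eliminates x²+y² and gives linear equations (the radical axes):
-296.8 x + 15.4 y = 35076.17
-99.2 x − 78.6 y = 14177.21
Solving the 2×2 system: x ≈ -119.7, y ≈ -29.3 km.

-119.7 km east, -29.3 km north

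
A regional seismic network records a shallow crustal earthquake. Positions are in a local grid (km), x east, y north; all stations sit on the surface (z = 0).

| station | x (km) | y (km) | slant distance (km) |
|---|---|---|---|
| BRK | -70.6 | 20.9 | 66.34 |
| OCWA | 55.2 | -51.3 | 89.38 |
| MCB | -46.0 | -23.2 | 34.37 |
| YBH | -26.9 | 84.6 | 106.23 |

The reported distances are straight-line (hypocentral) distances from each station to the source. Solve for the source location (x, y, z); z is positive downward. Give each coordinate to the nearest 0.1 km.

(-23.8, -18.4, 25.8)

Each station gives a sphere (x−x_i)² + (y−y_i)² + z² = d_i² (stations at z=0).
Subtracting the BRK sphere from OCWA and MCB: z² cancels, leaving linear equations in x and y:
251.6 x − 144.4 y = -3330.23
49.2 x − 88.2 y = 452.77
Solving: x ≈ -23.803, y ≈ -18.411 km (keep extra digits for the depth step; rounded: -23.8, -18.4).
Then from the BRK sphere: z² = 66.34² − (x + 70.6)² − (y − 20.9)² with x = -23.803, y = -18.411, so z ≈ 25.801 ≈ 25.8 km.
Check against YBH (with the unrounded solution): distance 106.24 ≈ 106.23 km. ✓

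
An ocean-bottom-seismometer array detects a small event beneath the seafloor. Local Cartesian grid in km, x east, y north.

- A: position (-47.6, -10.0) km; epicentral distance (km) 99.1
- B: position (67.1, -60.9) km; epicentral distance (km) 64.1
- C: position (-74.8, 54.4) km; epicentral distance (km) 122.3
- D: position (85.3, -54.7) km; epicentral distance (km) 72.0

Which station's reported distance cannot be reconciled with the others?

Solve using three stations at a time. Using B, C, D (subtract circle equations pairwise → linear system) gives (x, y) ≈ (29.9, -8.7).
Distances from that point to each station vs reported:
  A: calculated 77.5 vs reported 99.1 → residual 21.6 km
  B: calculated 64.1 vs reported 64.1 → residual 0.0 km
  C: calculated 122.3 vs reported 122.3 → residual 0.0 km
  D: calculated 72.0 vs reported 72.0 → residual 0.0 km
B, C, D are mutually consistent (residuals ≈ 0); A is off by 21.6 km.

A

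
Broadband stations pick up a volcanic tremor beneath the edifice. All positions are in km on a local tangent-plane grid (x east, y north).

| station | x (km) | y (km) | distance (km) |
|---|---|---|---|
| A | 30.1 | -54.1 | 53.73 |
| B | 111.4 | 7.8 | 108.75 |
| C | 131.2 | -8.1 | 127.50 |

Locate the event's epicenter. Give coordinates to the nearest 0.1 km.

3.7 km east, -7.3 km north

Circle about each station: (x − 30.1)² + (y + 54.1)² = 53.73²; (x − 111.4)² + (y − 7.8)² = 108.75²; (x − 131.2)² + (y + 8.1)² = 127.50².
Subtracting pairs of circle equations eliminates x²+y² and gives linear equations (the radical axes):
162.6 x + 123.8 y = -301.67
202.2 x + 92.0 y = 76.89
Solving the 2×2 system: x ≈ 3.7, y ≈ -7.3 km.
Check against A (with the unrounded x, y): √((x − 30.1)²+(y + 54.1)²) = 53.74 ≈ 53.73 km. ✓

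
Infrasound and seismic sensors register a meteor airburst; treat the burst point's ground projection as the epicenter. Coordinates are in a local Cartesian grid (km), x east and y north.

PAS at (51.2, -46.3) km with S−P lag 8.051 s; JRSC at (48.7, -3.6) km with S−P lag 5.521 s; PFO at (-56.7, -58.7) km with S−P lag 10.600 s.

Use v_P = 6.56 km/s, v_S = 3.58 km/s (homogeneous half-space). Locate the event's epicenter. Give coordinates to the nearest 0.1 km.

Distance from S−P lag: d = Δt · v_P v_S / (v_P − v_S) = Δt · (6.56·3.58)/(6.56−3.58) ≈ 7.8808·Δt.
So d_PAS = 63.45, d_JRSC = 43.51, d_PFO = 83.54 km.
Circle about each station: (x − 51.2)² + (y + 46.3)² = 63.45²; (x − 48.7)² + (y + 3.6)² = 43.51²; (x + 56.7)² + (y + 58.7)² = 83.54².
Subtracting the PAS equation from the JRSC and PFO equations removes the quadratic terms:
-5.0 x + 85.4 y = -247.70
-215.8 x − 24.8 y = -1057.58
Solving the 2×2 system: x ≈ 5.2, y ≈ -2.6 km.

(5.2, -2.6)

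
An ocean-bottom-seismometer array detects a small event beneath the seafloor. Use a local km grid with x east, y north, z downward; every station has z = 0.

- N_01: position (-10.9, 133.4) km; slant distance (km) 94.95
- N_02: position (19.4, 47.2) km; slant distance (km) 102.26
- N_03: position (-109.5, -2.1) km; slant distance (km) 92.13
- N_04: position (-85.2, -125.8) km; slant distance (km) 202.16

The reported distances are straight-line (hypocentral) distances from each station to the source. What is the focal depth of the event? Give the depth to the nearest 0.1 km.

39.5 km

Each station gives a sphere (x−x_i)² + (y−y_i)² + z² = d_i² (stations at z=0).
Subtracting the N_01 sphere from N_02 and N_03: z² cancels, leaving linear equations in x and y:
60.6 x − 172.4 y = -16751.78
-197.2 x − 271.0 y = -5392.14
Solving: x ≈ -71.601, y ≈ 72.000 km (keep extra digits for the depth step; rounded: -71.6, 72.0).
Then from the N_01 sphere: z² = 94.95² − (x + 10.9)² − (y − 133.4)² with x = -71.601, y = 72.000, so z ≈ 39.509 ≈ 39.5 km.
Check against N_04 (with the unrounded solution): distance 202.16 ≈ 202.16 km. ✓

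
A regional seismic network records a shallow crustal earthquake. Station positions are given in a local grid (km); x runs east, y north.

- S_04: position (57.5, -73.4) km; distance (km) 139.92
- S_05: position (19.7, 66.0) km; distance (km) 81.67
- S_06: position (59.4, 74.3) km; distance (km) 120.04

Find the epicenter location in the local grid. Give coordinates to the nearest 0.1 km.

Circle about each station: (x − 57.5)² + (y + 73.4)² = 139.92²; (x − 19.7)² + (y − 66.0)² = 81.67²; (x − 59.4)² + (y − 74.3)² = 120.04².
Subtracting the S_04 equation from the S_05 and S_06 equations removes the quadratic terms:
-75.6 x + 278.8 y = 8957.90
3.8 x + 295.4 y = 5523.04
Solving the 2×2 system: x ≈ -47.3, y ≈ 19.3 km.

-47.3 km east, 19.3 km north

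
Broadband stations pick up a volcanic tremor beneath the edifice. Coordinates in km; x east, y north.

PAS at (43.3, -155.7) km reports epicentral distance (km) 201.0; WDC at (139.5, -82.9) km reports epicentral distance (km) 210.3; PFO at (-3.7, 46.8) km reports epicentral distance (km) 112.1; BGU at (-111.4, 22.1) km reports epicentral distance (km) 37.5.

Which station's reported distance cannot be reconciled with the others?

WDC

Solve using three stations at a time. Using PAS, PFO, BGU (subtract circle equations pairwise → linear system) gives (x, y) ≈ (-98.4, -13.2).
Distances from that point to each station vs reported:
  PAS: calculated 201.0 vs reported 201.0 → residual 0.0 km
  WDC: calculated 247.9 vs reported 210.3 → residual 37.6 km
  PFO: calculated 112.1 vs reported 112.1 → residual 0.0 km
  BGU: calculated 37.6 vs reported 37.5 → residual 0.1 km
PAS, PFO, BGU are mutually consistent (residuals ≈ 0); WDC is off by 37.6 km.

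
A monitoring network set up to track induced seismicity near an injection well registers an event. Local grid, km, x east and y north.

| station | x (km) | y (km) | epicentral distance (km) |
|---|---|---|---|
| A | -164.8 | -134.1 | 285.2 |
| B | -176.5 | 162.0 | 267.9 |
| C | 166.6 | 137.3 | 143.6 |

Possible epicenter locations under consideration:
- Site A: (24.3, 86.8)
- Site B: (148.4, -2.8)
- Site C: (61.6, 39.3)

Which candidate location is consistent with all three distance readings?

For each candidate, compare |candidate − station| to the reported distance:
Site A: residuals A 5.6, B 53.5, C 7.4 → max 53.5 km
Site B: residuals A 54.4, B 96.4, C 2.3 → max 96.4 km
Site C: residuals A 0.0, B 0.0, C 0.0 → max 0.0 km
Only Site C has all residuals ≈ 0.

Site C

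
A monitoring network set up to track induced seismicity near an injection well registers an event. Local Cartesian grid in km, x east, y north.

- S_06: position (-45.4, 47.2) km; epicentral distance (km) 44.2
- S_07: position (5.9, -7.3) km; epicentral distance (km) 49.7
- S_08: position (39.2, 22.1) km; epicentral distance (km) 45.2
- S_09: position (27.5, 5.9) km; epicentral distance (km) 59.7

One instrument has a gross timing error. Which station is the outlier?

Solve using three stations at a time. Using S_06, S_07, S_08 (subtract circle equations pairwise → linear system) gives (x, y) ≈ (-1.5, 41.9).
Distances from that point to each station vs reported:
  S_06: calculated 44.2 vs reported 44.2 → residual 0.0 km
  S_07: calculated 49.7 vs reported 49.7 → residual 0.0 km
  S_08: calculated 45.2 vs reported 45.2 → residual 0.0 km
  S_09: calculated 46.2 vs reported 59.7 → residual 13.5 km
S_06, S_07, S_08 are mutually consistent (residuals ≈ 0); S_09 is off by 13.5 km.

S_09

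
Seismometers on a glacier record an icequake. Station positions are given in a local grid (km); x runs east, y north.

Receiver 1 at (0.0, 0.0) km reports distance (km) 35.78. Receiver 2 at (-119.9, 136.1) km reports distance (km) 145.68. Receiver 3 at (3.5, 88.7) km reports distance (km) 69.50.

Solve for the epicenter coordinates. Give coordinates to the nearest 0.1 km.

-25.2 km east, 25.4 km north

Circle about each station: x² + y² = 35.78²; (x + 119.9)² + (y − 136.1)² = 145.68²; (x − 3.5)² + (y − 88.7)² = 69.50².
Subtracting the Receiver 1 equation from the Receiver 2 and Receiver 3 equations removes the quadratic terms:
-239.8 x + 272.2 y = 12956.77
7.0 x + 177.4 y = 4329.90
Solving the 2×2 system: x ≈ -25.2, y ≈ 25.4 km.
Check against Receiver 1 (with the unrounded x, y): √(x²+y²) = 35.78 ≈ 35.78 km. ✓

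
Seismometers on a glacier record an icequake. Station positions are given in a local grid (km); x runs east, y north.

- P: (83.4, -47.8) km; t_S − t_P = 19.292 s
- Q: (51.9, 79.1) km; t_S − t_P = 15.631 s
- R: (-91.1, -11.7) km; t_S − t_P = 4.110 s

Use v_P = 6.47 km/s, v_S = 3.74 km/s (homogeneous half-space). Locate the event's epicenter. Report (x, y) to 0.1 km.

x ≈ -73.5 km, y ≈ 20.2 km

Distance from S−P lag: d = Δt · v_P v_S / (v_P − v_S) = Δt · (6.47·3.74)/(6.47−3.74) ≈ 8.8637·Δt.
So d_P = 171.00, d_Q = 138.55, d_R = 36.43 km.
Circle about each station: (x − 83.4)² + (y + 47.8)² = 171.00²; (x − 51.9)² + (y − 79.1)² = 138.55²; (x + 91.1)² + (y + 11.7)² = 36.43².
Subtracting pairs of circle equations eliminates x²+y² and gives linear equations (the radical axes):
-63.0 x + 253.8 y = 9754.92
-349.0 x + 72.2 y = 27109.56
Solving the 2×2 system: x ≈ -73.5, y ≈ 20.2 km.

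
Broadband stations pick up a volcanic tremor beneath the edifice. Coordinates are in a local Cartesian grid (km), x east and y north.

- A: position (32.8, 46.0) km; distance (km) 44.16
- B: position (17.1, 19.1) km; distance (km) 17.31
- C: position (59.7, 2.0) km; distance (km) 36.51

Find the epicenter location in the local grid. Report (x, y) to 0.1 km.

23.2 km east, 2.9 km north

Circle about each station: (x − 32.8)² + (y − 46.0)² = 44.16²; (x − 17.1)² + (y − 19.1)² = 17.31²; (x − 59.7)² + (y − 2.0)² = 36.51².
Subtracting the A equation from the B and C equations removes the quadratic terms:
-31.4 x − 53.8 y = -884.15
53.8 x − 88.0 y = 993.38
Solving the 2×2 system: x ≈ 23.2, y ≈ 2.9 km.
Check against A (with the unrounded x, y): √((x − 32.8)²+(y − 46.0)²) = 44.16 ≈ 44.16 km. ✓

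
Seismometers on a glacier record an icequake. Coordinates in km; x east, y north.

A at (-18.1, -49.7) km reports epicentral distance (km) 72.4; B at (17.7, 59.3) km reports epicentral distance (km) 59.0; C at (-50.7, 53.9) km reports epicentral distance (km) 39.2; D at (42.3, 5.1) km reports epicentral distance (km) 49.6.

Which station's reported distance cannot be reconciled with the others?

D

Solve using three stations at a time. Using A, B, C (subtract circle equations pairwise → linear system) gives (x, y) ≈ (-28.0, 22.0).
Distances from that point to each station vs reported:
  A: calculated 72.4 vs reported 72.4 → residual 0.0 km
  B: calculated 59.0 vs reported 59.0 → residual 0.0 km
  C: calculated 39.2 vs reported 39.2 → residual 0.0 km
  D: calculated 72.3 vs reported 49.6 → residual 22.7 km
A, B, C are mutually consistent (residuals ≈ 0); D is off by 22.7 km.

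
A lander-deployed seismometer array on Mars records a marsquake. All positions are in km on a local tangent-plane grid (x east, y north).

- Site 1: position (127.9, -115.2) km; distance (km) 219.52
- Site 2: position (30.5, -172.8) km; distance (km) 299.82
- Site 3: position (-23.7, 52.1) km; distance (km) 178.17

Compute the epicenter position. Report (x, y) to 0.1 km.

x ≈ 146.9 km, y ≈ 103.5 km

Circle about each station: (x − 127.9)² + (y + 115.2)² = 219.52²; (x − 30.5)² + (y + 172.8)² = 299.82²; (x + 23.7)² + (y − 52.1)² = 178.17².
Subtracting pairs of circle equations eliminates x²+y² and gives linear equations (the radical axes):
-194.8 x − 115.2 y = -40542.36
-303.2 x + 334.6 y = -9908.87
Solving the 2×2 system: x ≈ 146.9, y ≈ 103.5 km.
Check against Site 1 (with the unrounded x, y): √((x − 127.9)²+(y + 115.2)²) = 219.53 ≈ 219.52 km. ✓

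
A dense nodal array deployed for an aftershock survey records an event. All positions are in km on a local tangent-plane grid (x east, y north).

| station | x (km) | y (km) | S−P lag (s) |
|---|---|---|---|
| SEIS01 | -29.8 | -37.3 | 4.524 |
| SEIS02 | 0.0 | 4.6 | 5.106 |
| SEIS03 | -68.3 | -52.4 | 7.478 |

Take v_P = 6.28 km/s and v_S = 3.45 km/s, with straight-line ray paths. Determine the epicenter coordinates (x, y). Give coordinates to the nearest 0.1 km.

Distance from S−P lag: d = Δt · v_P v_S / (v_P − v_S) = Δt · (6.28·3.45)/(6.28−3.45) ≈ 7.6558·Δt.
So d_SEIS01 = 34.63, d_SEIS02 = 39.09, d_SEIS03 = 57.25 km.
Circle about each station: (x + 29.8)² + (y + 37.3)² = 34.63²; x² + (y − 4.6)² = 39.09²; (x + 68.3)² + (y + 52.4)² = 57.25².
Subtracting the SEIS01 equation from the SEIS02 and SEIS03 equations removes the quadratic terms:
59.6 x + 83.8 y = -2586.96
-77.0 x − 30.2 y = 3052.99
Solving the 2×2 system: x ≈ -38.2, y ≈ -3.7 km.
Check against SEIS01 (with the unrounded x, y): √((x + 29.8)²+(y + 37.3)²) = 34.63 ≈ 34.63 km. ✓

(-38.2, -3.7)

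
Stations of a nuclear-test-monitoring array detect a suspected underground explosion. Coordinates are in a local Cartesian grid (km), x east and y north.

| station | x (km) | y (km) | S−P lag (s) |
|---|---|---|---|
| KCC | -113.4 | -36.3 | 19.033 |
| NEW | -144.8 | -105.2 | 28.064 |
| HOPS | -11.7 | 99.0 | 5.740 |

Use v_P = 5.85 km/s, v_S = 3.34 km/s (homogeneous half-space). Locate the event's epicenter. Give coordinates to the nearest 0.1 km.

(2.1, 56.5)

Distance from S−P lag: d = Δt · v_P v_S / (v_P − v_S) = Δt · (5.85·3.34)/(5.85−3.34) ≈ 7.7845·Δt.
So d_KCC = 148.16, d_NEW = 218.46, d_HOPS = 44.68 km.
Circle about each station: (x + 113.4)² + (y + 36.3)² = 148.16²; (x + 144.8)² + (y + 105.2)² = 218.46²; (x + 11.7)² + (y − 99.0)² = 44.68².
Subtracting the KCC equation from the NEW and HOPS equations removes the quadratic terms:
-62.8 x − 137.8 y = -7916.56
203.4 x + 270.6 y = 15715.72
Solving the 2×2 system: x ≈ 2.1, y ≈ 56.5 km.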